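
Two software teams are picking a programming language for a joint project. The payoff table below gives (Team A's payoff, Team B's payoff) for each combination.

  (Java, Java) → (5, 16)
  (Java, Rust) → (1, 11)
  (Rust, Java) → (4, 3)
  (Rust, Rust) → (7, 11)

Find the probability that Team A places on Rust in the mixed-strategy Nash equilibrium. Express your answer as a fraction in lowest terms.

Team A's mix p on Java must make Team B indifferent between Java and Rust.
Team B's payoff from Java: 16p + 3(1−p). From Rust: 11p + 11(1−p).
Set equal: 5p = 8(1−p) → p = 8/13.
Probability on Rust is 1 − 8/13 = 5/13.

5/13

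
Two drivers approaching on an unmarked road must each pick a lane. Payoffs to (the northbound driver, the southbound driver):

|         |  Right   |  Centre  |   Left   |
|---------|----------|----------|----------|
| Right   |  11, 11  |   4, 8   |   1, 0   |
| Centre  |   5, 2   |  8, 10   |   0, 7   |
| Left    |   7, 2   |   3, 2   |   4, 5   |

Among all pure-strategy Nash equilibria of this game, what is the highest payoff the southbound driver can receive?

11

Both Right is a pure NE (the northbound driver: 11 ≥ 7; the southbound driver: 11 ≥ 8). The southbound driver gets 11.
Both Centre is a pure NE (the northbound driver: 8 ≥ 4; the southbound driver: 10 ≥ 7). The southbound driver gets 10.
Both Left is a pure NE (the northbound driver: 4 ≥ 1; the southbound driver: 5 ≥ 2). The southbound driver gets 5.
Every other cell has a profitable deviation for at least one player. Highest of {11, 10, 5} is 11.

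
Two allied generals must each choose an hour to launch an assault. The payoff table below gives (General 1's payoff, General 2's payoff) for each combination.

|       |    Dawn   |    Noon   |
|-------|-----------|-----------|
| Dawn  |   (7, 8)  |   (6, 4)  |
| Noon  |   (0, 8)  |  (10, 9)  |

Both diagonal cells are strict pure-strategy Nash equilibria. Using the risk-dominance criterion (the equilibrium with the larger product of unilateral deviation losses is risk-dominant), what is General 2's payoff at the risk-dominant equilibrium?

8

At both Dawn: General 1 loses 7 − 0 = 7 by deviating; General 2 loses 8 − 4 = 4. Product = 7·4 = 28.
At both Noon: General 1 loses 10 − 6 = 4 by deviating; General 2 loses 9 − 8 = 1. Product = 4·1 = 4.
28 > 4, so both Dawn is risk-dominant. General 2's payoff there is 8.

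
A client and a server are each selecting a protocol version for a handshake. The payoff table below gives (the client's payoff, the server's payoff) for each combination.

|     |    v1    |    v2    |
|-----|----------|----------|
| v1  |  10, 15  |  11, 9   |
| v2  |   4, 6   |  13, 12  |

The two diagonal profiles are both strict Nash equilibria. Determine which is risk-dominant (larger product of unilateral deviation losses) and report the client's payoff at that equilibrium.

10

At both v1: the client loses 10 − 4 = 6 by deviating; the server loses 15 − 9 = 6. Product = 6·6 = 36.
At both v2: the client loses 13 − 11 = 2 by deviating; the server loses 12 − 6 = 6. Product = 2·6 = 12.
36 > 12, so both v1 is risk-dominant. The client's payoff there is 10.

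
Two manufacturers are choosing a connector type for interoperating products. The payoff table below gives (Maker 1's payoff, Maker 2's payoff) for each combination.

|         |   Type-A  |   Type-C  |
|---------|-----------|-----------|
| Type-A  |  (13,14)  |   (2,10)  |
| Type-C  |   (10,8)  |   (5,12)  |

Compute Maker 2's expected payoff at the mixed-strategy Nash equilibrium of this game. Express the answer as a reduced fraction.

Maker 1 mixes with probability p on Type-A, chosen so Maker 2 is indifferent: 14p + 8(1−p) = 10p + 12(1−p) gives p = 1/2.
Maker 2's expected payoff is 14·1/2 + 8·1/2 = 11.

11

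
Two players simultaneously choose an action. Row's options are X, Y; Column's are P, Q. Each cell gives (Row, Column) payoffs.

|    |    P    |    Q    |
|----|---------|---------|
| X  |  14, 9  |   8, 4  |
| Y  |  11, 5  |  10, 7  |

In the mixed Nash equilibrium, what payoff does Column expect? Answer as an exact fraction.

43/7

Row mixes with probability p on X, chosen so Column is indifferent: 9p + 5(1−p) = 4p + 7(1−p) gives p = 2/7.
Column's expected payoff is 9·2/7 + 5·5/7 = 43/7.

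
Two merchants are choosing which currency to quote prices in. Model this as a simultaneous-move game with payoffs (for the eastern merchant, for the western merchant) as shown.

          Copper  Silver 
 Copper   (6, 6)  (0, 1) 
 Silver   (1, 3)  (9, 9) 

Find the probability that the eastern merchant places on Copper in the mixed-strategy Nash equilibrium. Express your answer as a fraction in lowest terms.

The eastern merchant's mix p on Copper must make the western merchant indifferent between Copper and Silver.
The western merchant's payoff from Copper: 6p + 3(1−p). From Silver: 1p + 9(1−p).
Set equal: 5p = 6(1−p) → p = 6/11.

6/11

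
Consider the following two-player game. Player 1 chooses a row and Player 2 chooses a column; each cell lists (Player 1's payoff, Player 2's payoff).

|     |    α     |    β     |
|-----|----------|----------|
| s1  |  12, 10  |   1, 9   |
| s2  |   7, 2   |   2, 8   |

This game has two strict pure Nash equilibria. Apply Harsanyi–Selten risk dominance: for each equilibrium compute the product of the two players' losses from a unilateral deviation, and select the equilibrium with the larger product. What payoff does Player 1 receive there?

2

At (s1, α): Player 1 loses 12 − 7 = 5 by deviating; Player 2 loses 10 − 9 = 1. Product = 5·1 = 5.
At (s2, β): Player 1 loses 2 − 1 = 1 by deviating; Player 2 loses 8 − 2 = 6. Product = 1·6 = 6.
6 > 5, so (s2, β) is risk-dominant. Player 1's payoff there is 2.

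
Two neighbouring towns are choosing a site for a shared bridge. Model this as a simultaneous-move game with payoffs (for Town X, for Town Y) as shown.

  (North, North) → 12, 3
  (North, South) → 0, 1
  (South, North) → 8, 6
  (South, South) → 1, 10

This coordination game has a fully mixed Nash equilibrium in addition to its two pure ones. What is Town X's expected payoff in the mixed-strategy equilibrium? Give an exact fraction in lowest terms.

Town Y mixes with probability q on North, chosen so Town X is indifferent: 12q + 0(1−q) = 8q + 1(1−q) gives q = 1/5.
Town X's expected payoff (from either row, since indifferent) is 12·1/5 + 0·4/5 = 12/5.

12/5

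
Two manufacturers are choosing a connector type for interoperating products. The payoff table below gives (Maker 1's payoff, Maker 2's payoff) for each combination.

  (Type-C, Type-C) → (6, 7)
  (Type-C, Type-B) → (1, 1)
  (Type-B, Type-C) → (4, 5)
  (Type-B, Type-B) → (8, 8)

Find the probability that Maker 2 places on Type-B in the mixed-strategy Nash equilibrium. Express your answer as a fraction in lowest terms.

2/9

Maker 2's mix q on Type-C must make Maker 1 indifferent between Type-C and Type-B.
Maker 1's payoff from Type-C: 6q + 1(1−q). From Type-B: 4q + 8(1−q).
Set equal: 2q = 7(1−q) → q = 7/9.
Probability on Type-B is 1 − 7/9 = 2/9.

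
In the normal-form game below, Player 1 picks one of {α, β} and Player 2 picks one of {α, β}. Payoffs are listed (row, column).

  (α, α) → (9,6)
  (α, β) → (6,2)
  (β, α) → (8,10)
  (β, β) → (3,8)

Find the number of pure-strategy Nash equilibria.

1

Both α: Player 1 gets 9 (best alternative 8); Player 2 gets 6 (best alternative 2). Neither deviates — NE.
Both β is not a NE: Player 1 would switch to α (6 > 3).
No other cell survives both best-response checks, so there is 1 pure NE.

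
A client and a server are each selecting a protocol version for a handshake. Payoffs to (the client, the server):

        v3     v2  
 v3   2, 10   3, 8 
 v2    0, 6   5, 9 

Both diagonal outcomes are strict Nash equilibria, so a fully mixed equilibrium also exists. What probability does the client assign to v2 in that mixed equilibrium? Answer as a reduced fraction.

The client's mix p on v3 must make the server indifferent between v3 and v2.
The server's payoff from v3: 10p + 6(1−p). From v2: 8p + 9(1−p).
Set equal: 2p = 3(1−p) → p = 3/5.
Probability on v2 is 1 − 3/5 = 2/5.

2/5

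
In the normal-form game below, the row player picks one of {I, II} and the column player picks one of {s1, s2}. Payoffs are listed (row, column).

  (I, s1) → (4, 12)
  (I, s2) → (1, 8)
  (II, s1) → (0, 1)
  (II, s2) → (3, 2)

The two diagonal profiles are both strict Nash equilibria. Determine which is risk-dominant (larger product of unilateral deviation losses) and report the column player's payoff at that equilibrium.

At (I, s1): the row player loses 4 − 0 = 4 by deviating; the column player loses 12 − 8 = 4. Product = 4·4 = 16.
At (II, s2): the row player loses 3 − 1 = 2 by deviating; the column player loses 2 − 1 = 1. Product = 2·1 = 2.
16 > 2, so (I, s1) is risk-dominant. The column player's payoff there is 12.

12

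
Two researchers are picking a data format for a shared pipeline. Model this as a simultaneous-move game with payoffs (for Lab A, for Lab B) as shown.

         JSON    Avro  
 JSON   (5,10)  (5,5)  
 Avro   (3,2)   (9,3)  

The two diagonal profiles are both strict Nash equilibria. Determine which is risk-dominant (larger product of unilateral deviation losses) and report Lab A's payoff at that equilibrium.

At both JSON: Lab A loses 5 − 3 = 2 by deviating; Lab B loses 10 − 5 = 5. Product = 2·5 = 10.
At both Avro: Lab A loses 9 − 5 = 4 by deviating; Lab B loses 3 − 2 = 1. Product = 4·1 = 4.
10 > 4, so both JSON is risk-dominant. Lab A's payoff there is 5.

5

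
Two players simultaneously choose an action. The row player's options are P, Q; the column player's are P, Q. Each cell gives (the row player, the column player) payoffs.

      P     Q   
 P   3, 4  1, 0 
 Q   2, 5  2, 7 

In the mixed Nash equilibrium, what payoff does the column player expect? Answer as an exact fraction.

The row player mixes with probability p on P, chosen so the column player is indifferent: 4p + 5(1−p) = 0p + 7(1−p) gives p = 1/3.
The column player's expected payoff is 4·1/3 + 5·2/3 = 14/3.

14/3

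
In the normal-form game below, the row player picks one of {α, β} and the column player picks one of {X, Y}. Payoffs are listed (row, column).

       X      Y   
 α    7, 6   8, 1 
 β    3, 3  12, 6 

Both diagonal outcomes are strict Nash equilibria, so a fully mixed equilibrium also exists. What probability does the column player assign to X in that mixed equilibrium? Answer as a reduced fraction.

1/2

The column player's mix q on X must make the row player indifferent between α and β.
The row player's payoff from α: 7q + 8(1−q). From β: 3q + 12(1−q).
Set equal: 4q = 4(1−q) → q = 4/8 = 1/2.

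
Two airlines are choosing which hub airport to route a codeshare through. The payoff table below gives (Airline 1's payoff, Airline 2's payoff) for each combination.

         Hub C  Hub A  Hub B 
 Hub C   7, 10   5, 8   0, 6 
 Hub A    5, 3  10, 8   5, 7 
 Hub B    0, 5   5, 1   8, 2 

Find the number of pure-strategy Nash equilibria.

Both Hub C: Airline 1 gets 7 (best alternative 5); Airline 2 gets 10 (best alternative 8). Neither deviates — NE.
Both Hub A: Airline 1 gets 10 (best alternative 5); Airline 2 gets 8 (best alternative 7). Neither deviates — NE.
Both Hub B is not a NE: Airline 2 would switch to Hub C (5 > 2).
No other cell survives both best-response checks, so there are 2 pure NE.

2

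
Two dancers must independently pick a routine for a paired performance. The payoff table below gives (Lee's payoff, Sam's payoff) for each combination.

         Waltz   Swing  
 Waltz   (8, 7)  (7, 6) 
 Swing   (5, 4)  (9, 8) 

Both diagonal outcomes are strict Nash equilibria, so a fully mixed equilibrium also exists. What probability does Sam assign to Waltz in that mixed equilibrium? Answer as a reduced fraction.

Sam's mix q on Waltz must make Lee indifferent between Waltz and Swing.
Lee's payoff from Waltz: 8q + 7(1−q). From Swing: 5q + 9(1−q).
Set equal: 3q = 2(1−q) → q = 2/5.

2/5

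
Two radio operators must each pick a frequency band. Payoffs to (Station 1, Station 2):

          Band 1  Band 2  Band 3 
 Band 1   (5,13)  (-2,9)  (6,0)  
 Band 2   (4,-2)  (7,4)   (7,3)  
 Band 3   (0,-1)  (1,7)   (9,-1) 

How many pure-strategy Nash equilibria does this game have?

2

Both Band 1: Station 1 gets 5 (best alternative 4); Station 2 gets 13 (best alternative 9). Neither deviates — NE.
Both Band 2: Station 1 gets 7 (best alternative 1); Station 2 gets 4 (best alternative 3). Neither deviates — NE.
Both Band 3 is not a NE: Station 2 would switch to Band 2 (7 > -1).
No other cell survives both best-response checks, so there are 2 pure NE.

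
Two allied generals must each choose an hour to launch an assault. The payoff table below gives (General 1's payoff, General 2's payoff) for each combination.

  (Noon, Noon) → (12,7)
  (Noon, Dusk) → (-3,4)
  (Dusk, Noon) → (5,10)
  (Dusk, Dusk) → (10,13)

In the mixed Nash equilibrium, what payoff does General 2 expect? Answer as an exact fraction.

17/2

General 1 mixes with probability p on Noon, chosen so General 2 is indifferent: 7p + 10(1−p) = 4p + 13(1−p) gives p = 1/2.
General 2's expected payoff is 7·1/2 + 10·1/2 = 17/2.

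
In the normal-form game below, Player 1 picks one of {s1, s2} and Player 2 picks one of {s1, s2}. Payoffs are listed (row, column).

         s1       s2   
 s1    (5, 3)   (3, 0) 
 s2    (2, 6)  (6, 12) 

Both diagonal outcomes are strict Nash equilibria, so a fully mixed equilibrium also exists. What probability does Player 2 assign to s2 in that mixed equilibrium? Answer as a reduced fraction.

1/2

Player 2's mix q on s1 must make Player 1 indifferent between s1 and s2.
Player 1's payoff from s1: 5q + 3(1−q). From s2: 2q + 6(1−q).
Set equal: 3q = 3(1−q) → q = 3/6 = 1/2.
Probability on s2 is 1 − 1/2 = 1/2.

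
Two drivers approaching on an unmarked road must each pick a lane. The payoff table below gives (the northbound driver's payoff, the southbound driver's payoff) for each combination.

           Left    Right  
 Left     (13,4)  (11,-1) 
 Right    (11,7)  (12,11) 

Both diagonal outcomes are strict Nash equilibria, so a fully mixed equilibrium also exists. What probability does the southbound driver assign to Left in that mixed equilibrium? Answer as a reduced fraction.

1/3

The southbound driver's mix q on Left must make the northbound driver indifferent between Left and Right.
The northbound driver's payoff from Left: 13q + 11(1−q). From Right: 11q + 12(1−q).
Set equal: 2q = 1(1−q) → q = 1/3.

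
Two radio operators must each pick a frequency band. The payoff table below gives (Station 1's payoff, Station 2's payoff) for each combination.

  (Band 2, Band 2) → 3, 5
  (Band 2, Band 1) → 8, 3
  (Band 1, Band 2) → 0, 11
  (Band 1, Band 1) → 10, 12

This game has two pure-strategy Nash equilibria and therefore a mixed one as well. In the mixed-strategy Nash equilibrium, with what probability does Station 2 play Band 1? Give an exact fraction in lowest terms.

3/5

Station 2's mix q on Band 2 must make Station 1 indifferent between Band 2 and Band 1.
Station 1's payoff from Band 2: 3q + 8(1−q). From Band 1: 0q + 10(1−q).
Set equal: 3q = 2(1−q) → q = 2/5.
Probability on Band 1 is 1 − 2/5 = 3/5.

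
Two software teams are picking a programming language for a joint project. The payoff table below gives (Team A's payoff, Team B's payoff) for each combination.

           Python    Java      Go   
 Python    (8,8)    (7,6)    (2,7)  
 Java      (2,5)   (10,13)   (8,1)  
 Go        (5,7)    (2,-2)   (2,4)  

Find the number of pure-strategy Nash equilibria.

Both Python: Team A gets 8 (best alternative 5); Team B gets 8 (best alternative 7). Neither deviates — NE.
Both Java: Team A gets 10 (best alternative 7); Team B gets 13 (best alternative 5). Neither deviates — NE.
Both Go is not a NE: Team A would switch to Java (8 > 2).
No other cell survives both best-response checks, so there are 2 pure NE.

2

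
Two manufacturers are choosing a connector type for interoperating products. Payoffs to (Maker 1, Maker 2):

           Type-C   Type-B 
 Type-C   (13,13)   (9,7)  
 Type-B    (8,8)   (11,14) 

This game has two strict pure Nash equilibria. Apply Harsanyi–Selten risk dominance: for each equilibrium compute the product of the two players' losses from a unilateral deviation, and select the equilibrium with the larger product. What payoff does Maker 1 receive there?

At both Type-C: Maker 1 loses 13 − 8 = 5 by deviating; Maker 2 loses 13 − 7 = 6. Product = 5·6 = 30.
At both Type-B: Maker 1 loses 11 − 9 = 2 by deviating; Maker 2 loses 14 − 8 = 6. Product = 2·6 = 12.
30 > 12, so both Type-C is risk-dominant. Maker 1's payoff there is 13.

13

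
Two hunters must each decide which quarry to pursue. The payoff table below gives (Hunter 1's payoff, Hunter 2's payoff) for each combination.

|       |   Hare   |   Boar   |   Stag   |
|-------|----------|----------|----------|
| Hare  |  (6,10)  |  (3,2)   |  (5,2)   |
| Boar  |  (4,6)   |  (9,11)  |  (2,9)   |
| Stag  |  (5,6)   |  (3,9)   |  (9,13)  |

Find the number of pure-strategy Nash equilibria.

Both Hare: Hunter 1 gets 6 (best alternative 5); Hunter 2 gets 10 (best alternative 2). Neither deviates — NE.
Both Boar: Hunter 1 gets 9 (best alternative 3); Hunter 2 gets 11 (best alternative 9). Neither deviates — NE.
Both Stag: Hunter 1 gets 9 (best alternative 5); Hunter 2 gets 13 (best alternative 9). Neither deviates — NE.
(Stag, Boar) is not a NE: Hunter 1 would switch to Boar (9 > 3).
No other cell survives both best-response checks, so there are 3 pure NE.

3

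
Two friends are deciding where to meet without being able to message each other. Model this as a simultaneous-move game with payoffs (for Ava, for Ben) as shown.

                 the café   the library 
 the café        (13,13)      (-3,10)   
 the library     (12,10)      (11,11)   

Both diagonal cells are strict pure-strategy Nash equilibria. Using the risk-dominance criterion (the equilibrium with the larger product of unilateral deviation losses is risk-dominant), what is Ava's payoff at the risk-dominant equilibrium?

11

At both the café: Ava loses 13 − 12 = 1 by deviating; Ben loses 13 − 10 = 3. Product = 1·3 = 3.
At both the library: Ava loses 11 − (-3) = 14 by deviating; Ben loses 11 − 10 = 1. Product = 14·1 = 14.
14 > 3, so both the library is risk-dominant. Ava's payoff there is 11.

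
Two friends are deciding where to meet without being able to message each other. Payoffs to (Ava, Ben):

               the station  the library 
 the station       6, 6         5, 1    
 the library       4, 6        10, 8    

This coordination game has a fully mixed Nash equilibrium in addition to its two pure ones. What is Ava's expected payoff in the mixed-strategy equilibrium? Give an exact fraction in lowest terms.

Ben mixes with probability q on the station, chosen so Ava is indifferent: 6q + 5(1−q) = 4q + 10(1−q) gives q = 5/7.
Ava's expected payoff (from either row, since indifferent) is 6·5/7 + 5·2/7 = 40/7.

40/7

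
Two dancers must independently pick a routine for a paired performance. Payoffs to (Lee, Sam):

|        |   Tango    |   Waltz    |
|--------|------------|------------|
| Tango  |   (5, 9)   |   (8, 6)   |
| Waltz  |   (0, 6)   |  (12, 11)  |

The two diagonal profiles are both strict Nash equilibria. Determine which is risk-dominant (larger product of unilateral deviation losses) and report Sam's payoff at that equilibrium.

11

At both Tango: Lee loses 5 − 0 = 5 by deviating; Sam loses 9 − 6 = 3. Product = 5·3 = 15.
At both Waltz: Lee loses 12 − 8 = 4 by deviating; Sam loses 11 − 6 = 5. Product = 4·5 = 20.
20 > 15, so both Waltz is risk-dominant. Sam's payoff there is 11.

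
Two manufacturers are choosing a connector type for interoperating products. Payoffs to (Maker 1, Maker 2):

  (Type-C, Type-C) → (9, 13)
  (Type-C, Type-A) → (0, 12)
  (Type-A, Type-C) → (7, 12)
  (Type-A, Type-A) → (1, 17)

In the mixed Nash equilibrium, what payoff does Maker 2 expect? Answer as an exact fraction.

Maker 1 mixes with probability p on Type-C, chosen so Maker 2 is indifferent: 13p + 12(1−p) = 12p + 17(1−p) gives p = 5/6.
Maker 2's expected payoff is 13·5/6 + 12·1/6 = 77/6.

77/6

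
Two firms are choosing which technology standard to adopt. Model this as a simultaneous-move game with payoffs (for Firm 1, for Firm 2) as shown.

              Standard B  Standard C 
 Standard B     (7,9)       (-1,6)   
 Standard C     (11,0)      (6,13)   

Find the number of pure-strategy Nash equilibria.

1

Both Standard C: Firm 1 gets 6 (best alternative -1); Firm 2 gets 13 (best alternative 0). Neither deviates — NE.
Both Standard B is not a NE: Firm 1 would switch to Standard C (11 > 7).
No other cell survives both best-response checks, so there is 1 pure NE.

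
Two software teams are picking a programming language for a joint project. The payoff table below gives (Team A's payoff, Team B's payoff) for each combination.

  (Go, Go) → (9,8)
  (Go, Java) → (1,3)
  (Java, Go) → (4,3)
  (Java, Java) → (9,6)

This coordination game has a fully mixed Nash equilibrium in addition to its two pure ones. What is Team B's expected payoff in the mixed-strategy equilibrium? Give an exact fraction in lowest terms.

39/8

Team A mixes with probability p on Go, chosen so Team B is indifferent: 8p + 3(1−p) = 3p + 6(1−p) gives p = 3/8.
Team B's expected payoff is 8·3/8 + 3·5/8 = 39/8.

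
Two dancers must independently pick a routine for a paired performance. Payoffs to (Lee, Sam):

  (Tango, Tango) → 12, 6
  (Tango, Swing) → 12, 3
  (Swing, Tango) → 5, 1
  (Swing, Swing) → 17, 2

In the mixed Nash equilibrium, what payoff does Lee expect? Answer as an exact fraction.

Sam mixes with probability q on Tango, chosen so Lee is indifferent: 12q + 12(1−q) = 5q + 17(1−q) gives q = 5/12.
Lee's expected payoff (from either row, since indifferent) is 12·5/12 + 12·7/12 = 12.

12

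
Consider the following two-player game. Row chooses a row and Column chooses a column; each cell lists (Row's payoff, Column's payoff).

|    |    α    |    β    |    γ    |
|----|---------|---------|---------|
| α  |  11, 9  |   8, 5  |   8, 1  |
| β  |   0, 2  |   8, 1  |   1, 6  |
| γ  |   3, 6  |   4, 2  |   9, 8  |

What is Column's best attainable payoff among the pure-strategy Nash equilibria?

9

Both α is a pure NE (Row: 11 ≥ 3; Column: 9 ≥ 5). Column gets 9.
Both γ is a pure NE (Row: 9 ≥ 8; Column: 8 ≥ 6). Column gets 8.
Every other cell has a profitable deviation for at least one player. Highest of {9, 8} is 9.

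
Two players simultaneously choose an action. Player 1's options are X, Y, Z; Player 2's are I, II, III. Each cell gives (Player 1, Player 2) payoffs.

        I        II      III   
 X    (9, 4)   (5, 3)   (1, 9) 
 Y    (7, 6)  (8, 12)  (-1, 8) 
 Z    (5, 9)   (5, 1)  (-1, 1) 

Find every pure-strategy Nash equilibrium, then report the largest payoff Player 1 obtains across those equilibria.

8

(X, III) is a pure NE (Player 1: 1 ≥ -1; Player 2: 9 ≥ 4). Player 1 gets 1.
(Y, II) is a pure NE (Player 1: 8 ≥ 5; Player 2: 12 ≥ 8). Player 1 gets 8.
Every other cell has a profitable deviation for at least one player. Highest of {1, 8} is 8.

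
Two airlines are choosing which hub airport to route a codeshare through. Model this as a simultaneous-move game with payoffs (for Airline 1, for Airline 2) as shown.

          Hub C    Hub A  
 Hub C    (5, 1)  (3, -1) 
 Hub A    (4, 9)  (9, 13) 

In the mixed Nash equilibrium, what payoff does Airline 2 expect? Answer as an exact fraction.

Airline 1 mixes with probability p on Hub C, chosen so Airline 2 is indifferent: 1p + 9(1−p) = (-1)p + 13(1−p) gives p = 2/3.
Airline 2's expected payoff is 1·2/3 + 9·1/3 = 11/3.

11/3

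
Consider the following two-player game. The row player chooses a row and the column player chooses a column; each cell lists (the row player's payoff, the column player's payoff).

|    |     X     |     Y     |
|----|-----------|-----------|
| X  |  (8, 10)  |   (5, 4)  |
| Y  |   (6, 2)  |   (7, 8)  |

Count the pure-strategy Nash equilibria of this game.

Both X: the row player gets 8 (best alternative 6); the column player gets 10 (best alternative 4). Neither deviates — NE.
Both Y: the row player gets 7 (best alternative 5); the column player gets 8 (best alternative 2). Neither deviates — NE.
(Y, X) is not a NE: the row player would switch to X (8 > 6).
No other cell survives both best-response checks, so there are 2 pure NE.

2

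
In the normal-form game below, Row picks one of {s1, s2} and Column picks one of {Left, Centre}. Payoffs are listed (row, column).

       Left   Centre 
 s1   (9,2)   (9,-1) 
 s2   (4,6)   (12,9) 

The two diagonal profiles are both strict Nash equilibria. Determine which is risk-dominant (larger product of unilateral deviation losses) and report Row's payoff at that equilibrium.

9

At (s1, Left): Row loses 9 − 4 = 5 by deviating; Column loses 2 − (-1) = 3. Product = 5·3 = 15.
At (s2, Centre): Row loses 12 − 9 = 3 by deviating; Column loses 9 − 6 = 3. Product = 3·3 = 9.
15 > 9, so (s1, Left) is risk-dominant. Row's payoff there is 9.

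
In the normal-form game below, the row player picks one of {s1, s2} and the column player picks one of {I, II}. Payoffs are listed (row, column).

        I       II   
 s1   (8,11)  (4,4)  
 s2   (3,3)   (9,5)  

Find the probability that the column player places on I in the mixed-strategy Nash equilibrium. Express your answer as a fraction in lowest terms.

The column player's mix q on I must make the row player indifferent between s1 and s2.
The row player's payoff from s1: 8q + 4(1−q). From s2: 3q + 9(1−q).
Set equal: 5q = 5(1−q) → q = 5/10 = 1/2.

1/2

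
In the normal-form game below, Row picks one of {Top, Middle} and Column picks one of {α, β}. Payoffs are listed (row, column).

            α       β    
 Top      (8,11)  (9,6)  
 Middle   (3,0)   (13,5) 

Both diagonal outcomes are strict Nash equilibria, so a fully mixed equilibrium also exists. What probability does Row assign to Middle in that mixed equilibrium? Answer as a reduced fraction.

Row's mix p on Top must make Column indifferent between α and β.
Column's payoff from α: 11p + 0(1−p). From β: 6p + 5(1−p).
Set equal: 5p = 5(1−p) → p = 5/10 = 1/2.
Probability on Middle is 1 − 1/2 = 1/2.

1/2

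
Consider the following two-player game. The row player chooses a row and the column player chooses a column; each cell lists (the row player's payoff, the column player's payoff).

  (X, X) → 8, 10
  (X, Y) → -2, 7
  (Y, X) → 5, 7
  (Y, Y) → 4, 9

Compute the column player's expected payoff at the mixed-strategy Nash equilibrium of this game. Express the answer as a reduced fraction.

The row player mixes with probability p on X, chosen so the column player is indifferent: 10p + 7(1−p) = 7p + 9(1−p) gives p = 2/5.
The column player's expected payoff is 10·2/5 + 7·3/5 = 41/5.

41/5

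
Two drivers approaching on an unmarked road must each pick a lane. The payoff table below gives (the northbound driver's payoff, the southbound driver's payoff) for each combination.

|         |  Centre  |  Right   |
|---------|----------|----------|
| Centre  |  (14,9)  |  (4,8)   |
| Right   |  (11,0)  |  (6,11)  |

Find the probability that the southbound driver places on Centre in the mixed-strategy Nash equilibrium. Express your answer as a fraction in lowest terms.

2/5

The southbound driver's mix q on Centre must make the northbound driver indifferent between Centre and Right.
The northbound driver's payoff from Centre: 14q + 4(1−q). From Right: 11q + 6(1−q).
Set equal: 3q = 2(1−q) → q = 2/5.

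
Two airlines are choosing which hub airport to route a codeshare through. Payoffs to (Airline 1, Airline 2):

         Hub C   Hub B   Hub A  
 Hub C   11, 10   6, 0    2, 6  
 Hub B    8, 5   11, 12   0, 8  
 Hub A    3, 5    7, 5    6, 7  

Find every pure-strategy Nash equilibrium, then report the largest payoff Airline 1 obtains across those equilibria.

11

Both Hub C is a pure NE (Airline 1: 11 ≥ 8; Airline 2: 10 ≥ 6). Airline 1 gets 11.
Both Hub B is a pure NE (Airline 1: 11 ≥ 7; Airline 2: 12 ≥ 8). Airline 1 gets 11.
Both Hub A is a pure NE (Airline 1: 6 ≥ 2; Airline 2: 7 ≥ 5). Airline 1 gets 6.
Every other cell has a profitable deviation for at least one player. Highest of {11, 11, 6} is 11.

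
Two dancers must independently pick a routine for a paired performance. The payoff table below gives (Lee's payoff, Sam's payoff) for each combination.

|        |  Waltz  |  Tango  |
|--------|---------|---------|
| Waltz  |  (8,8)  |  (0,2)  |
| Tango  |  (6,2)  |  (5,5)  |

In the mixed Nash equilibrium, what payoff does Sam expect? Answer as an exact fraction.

4

Lee mixes with probability p on Waltz, chosen so Sam is indifferent: 8p + 2(1−p) = 2p + 5(1−p) gives p = 1/3.
Sam's expected payoff is 8·1/3 + 2·2/3 = 4.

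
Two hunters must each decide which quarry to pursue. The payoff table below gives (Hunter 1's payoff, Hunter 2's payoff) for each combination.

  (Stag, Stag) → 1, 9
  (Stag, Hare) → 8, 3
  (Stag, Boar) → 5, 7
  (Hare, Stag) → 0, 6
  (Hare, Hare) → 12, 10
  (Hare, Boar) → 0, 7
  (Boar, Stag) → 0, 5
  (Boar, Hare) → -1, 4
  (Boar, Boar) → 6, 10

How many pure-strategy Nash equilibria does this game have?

3

Both Stag: Hunter 1 gets 1 (best alternative 0); Hunter 2 gets 9 (best alternative 7). Neither deviates — NE.
Both Hare: Hunter 1 gets 12 (best alternative 8); Hunter 2 gets 10 (best alternative 7). Neither deviates — NE.
Both Boar: Hunter 1 gets 6 (best alternative 5); Hunter 2 gets 10 (best alternative 5). Neither deviates — NE.
(Hare, Stag) is not a NE: Hunter 1 would switch to Stag (1 > 0).
No other cell survives both best-response checks, so there are 3 pure NE.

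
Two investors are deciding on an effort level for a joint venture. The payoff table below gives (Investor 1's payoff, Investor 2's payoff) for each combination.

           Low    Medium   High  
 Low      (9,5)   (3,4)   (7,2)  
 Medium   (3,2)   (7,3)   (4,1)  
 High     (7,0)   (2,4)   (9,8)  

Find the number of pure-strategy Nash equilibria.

Both Low: Investor 1 gets 9 (best alternative 7); Investor 2 gets 5 (best alternative 4). Neither deviates — NE.
Both Medium: Investor 1 gets 7 (best alternative 3); Investor 2 gets 3 (best alternative 2). Neither deviates — NE.
Both High: Investor 1 gets 9 (best alternative 7); Investor 2 gets 8 (best alternative 4). Neither deviates — NE.
(High, Medium) is not a NE: Investor 1 would switch to Medium (7 > 2).
No other cell survives both best-response checks, so there are 3 pure NE.

3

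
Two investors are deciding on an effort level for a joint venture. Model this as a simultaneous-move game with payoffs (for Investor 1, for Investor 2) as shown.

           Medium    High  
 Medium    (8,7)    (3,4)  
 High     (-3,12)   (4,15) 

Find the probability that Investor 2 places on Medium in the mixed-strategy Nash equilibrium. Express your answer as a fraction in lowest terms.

1/12

Investor 2's mix q on Medium must make Investor 1 indifferent between Medium and High.
Investor 1's payoff from Medium: 8q + 3(1−q). From High: (-3)q + 4(1−q).
Set equal: 11q = 1(1−q) → q = 1/12.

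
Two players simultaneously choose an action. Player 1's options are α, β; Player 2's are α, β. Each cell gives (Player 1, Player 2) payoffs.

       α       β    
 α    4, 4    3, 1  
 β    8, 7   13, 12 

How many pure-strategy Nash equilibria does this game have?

1

Both β: Player 1 gets 13 (best alternative 3); Player 2 gets 12 (best alternative 7). Neither deviates — NE.
Both α is not a NE: Player 1 would switch to β (8 > 4).
No other cell survives both best-response checks, so there is 1 pure NE.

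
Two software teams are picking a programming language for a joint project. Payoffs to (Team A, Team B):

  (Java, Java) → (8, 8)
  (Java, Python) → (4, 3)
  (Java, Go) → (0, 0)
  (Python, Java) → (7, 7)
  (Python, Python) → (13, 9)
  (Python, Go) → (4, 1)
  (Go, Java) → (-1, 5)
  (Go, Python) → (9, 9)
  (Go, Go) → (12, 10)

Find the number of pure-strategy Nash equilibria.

Both Java: Team A gets 8 (best alternative 7); Team B gets 8 (best alternative 3). Neither deviates — NE.
Both Python: Team A gets 13 (best alternative 9); Team B gets 9 (best alternative 7). Neither deviates — NE.
Both Go: Team A gets 12 (best alternative 4); Team B gets 10 (best alternative 9). Neither deviates — NE.
(Java, Python) is not a NE: Team A would switch to Python (13 > 4).
No other cell survives both best-response checks, so there are 3 pure NE.

3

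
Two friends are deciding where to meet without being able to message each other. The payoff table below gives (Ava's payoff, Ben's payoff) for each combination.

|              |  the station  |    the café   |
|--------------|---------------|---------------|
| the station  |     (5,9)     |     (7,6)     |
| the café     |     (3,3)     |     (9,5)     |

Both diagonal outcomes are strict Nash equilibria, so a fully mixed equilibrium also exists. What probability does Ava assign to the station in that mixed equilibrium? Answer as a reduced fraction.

Ava's mix p on the station must make Ben indifferent between the station and the café.
Ben's payoff from the station: 9p + 3(1−p). From the café: 6p + 5(1−p).
Set equal: 3p = 2(1−p) → p = 2/5.

2/5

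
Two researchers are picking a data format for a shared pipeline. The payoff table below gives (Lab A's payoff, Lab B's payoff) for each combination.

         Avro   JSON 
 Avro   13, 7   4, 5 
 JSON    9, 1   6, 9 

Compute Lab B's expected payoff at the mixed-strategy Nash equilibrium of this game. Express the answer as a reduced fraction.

Lab A mixes with probability p on Avro, chosen so Lab B is indifferent: 7p + 1(1−p) = 5p + 9(1−p) gives p = 4/5.
Lab B's expected payoff is 7·4/5 + 1·1/5 = 29/5.

29/5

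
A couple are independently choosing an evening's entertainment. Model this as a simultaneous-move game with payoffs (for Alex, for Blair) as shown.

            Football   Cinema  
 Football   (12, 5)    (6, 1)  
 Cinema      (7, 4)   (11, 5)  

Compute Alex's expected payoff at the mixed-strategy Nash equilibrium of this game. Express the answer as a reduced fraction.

9

Blair mixes with probability q on Football, chosen so Alex is indifferent: 12q + 6(1−q) = 7q + 11(1−q) gives q = 1/2.
Alex's expected payoff (from either row, since indifferent) is 12·1/2 + 6·1/2 = 9.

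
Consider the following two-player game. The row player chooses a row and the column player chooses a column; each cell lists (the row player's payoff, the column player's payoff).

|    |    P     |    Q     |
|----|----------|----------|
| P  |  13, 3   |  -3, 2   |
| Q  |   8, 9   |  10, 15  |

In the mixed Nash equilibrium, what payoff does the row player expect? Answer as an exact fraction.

The column player mixes with probability q on P, chosen so the row player is indifferent: 13q + (-3)(1−q) = 8q + 10(1−q) gives q = 13/18.
The row player's expected payoff (from either row, since indifferent) is 13·13/18 + (-3)·5/18 = 77/9.

77/9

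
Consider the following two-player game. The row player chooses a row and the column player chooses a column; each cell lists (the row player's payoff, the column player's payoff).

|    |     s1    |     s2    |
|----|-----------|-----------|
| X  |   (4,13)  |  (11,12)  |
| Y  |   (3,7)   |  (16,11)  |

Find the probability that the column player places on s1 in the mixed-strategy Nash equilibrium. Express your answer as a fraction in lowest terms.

5/6

The column player's mix q on s1 must make the row player indifferent between X and Y.
The row player's payoff from X: 4q + 11(1−q). From Y: 3q + 16(1−q).
Set equal: 1q = 5(1−q) → q = 5/6.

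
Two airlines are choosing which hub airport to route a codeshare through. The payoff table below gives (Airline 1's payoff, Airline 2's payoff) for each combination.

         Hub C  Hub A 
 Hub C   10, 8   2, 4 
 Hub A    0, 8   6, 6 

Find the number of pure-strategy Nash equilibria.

1

Both Hub C: Airline 1 gets 10 (best alternative 0); Airline 2 gets 8 (best alternative 4). Neither deviates — NE.
Both Hub A is not a NE: Airline 2 would switch to Hub C (8 > 6).
No other cell survives both best-response checks, so there is 1 pure NE.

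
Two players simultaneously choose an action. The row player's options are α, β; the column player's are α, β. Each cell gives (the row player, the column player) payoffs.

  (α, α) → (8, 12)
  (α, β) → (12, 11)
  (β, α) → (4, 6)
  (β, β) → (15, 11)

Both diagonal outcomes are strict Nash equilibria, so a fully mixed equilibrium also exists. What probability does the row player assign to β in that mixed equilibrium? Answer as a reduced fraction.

1/6

The row player's mix p on α must make the column player indifferent between α and β.
The column player's payoff from α: 12p + 6(1−p). From β: 11p + 11(1−p).
Set equal: 1p = 5(1−p) → p = 5/6.
Probability on β is 1 − 5/6 = 1/6.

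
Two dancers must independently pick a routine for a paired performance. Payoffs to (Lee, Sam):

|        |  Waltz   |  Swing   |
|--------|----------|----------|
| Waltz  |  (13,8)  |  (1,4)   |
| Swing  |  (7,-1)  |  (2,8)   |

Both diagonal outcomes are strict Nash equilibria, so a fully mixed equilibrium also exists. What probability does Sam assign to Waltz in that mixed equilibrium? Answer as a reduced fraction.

Sam's mix q on Waltz must make Lee indifferent between Waltz and Swing.
Lee's payoff from Waltz: 13q + 1(1−q). From Swing: 7q + 2(1−q).
Set equal: 6q = 1(1−q) → q = 1/7.

1/7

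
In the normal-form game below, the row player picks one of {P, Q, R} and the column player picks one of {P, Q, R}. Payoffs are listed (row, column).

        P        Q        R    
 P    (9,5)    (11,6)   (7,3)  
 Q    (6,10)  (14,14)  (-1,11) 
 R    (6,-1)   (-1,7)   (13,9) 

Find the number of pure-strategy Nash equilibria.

2

Both Q: the row player gets 14 (best alternative 11); the column player gets 14 (best alternative 11). Neither deviates — NE.
Both R: the row player gets 13 (best alternative 7); the column player gets 9 (best alternative 7). Neither deviates — NE.
Both P is not a NE: the column player would switch to Q (6 > 5).
No other cell survives both best-response checks, so there are 2 pure NE.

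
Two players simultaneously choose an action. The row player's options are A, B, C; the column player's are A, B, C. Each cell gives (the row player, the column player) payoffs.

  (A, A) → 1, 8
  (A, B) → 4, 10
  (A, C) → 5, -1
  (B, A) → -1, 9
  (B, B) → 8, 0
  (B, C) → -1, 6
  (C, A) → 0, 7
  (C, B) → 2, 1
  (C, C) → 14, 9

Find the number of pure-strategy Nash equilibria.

Both C: the row player gets 14 (best alternative 5); the column player gets 9 (best alternative 7). Neither deviates — NE.
Both A is not a NE: the column player would switch to B (10 > 8).
No other cell survives both best-response checks, so there is 1 pure NE.

1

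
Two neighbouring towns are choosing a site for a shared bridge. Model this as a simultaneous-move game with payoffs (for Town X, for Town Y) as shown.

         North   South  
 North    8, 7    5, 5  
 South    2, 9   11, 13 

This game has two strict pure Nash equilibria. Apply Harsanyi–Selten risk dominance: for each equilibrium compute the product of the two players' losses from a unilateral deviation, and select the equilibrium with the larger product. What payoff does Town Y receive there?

13

At both North: Town X loses 8 − 2 = 6 by deviating; Town Y loses 7 − 5 = 2. Product = 6·2 = 12.
At both South: Town X loses 11 − 5 = 6 by deviating; Town Y loses 13 − 9 = 4. Product = 6·4 = 24.
24 > 12, so both South is risk-dominant. Town Y's payoff there is 13.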